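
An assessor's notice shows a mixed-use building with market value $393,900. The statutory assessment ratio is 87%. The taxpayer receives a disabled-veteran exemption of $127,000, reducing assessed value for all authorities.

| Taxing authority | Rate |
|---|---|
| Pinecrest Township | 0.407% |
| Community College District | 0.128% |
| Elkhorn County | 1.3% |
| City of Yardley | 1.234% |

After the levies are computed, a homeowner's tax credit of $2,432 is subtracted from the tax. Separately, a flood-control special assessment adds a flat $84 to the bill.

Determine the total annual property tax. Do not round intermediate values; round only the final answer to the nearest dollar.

$4,272

Assessed value = $393,900 × 0.87 = $342,693
Taxable value = $342,693 − $127,000 = $215,693
Pinecrest Township: $215,693 × 0.00407 = $877.87051
Community College District: $215,693 × 0.00128 = $276.08704
Elkhorn County: $215,693 × 0.013 = $2,804.009
City of Yardley: $215,693 × 0.01234 = $2,661.65162
Levies subtotal = $6,619.61817
After credit = $6,619.61817 − $2,432 = $4,187.61817
Total = $4,187.61817 + $84 = $4,271.61817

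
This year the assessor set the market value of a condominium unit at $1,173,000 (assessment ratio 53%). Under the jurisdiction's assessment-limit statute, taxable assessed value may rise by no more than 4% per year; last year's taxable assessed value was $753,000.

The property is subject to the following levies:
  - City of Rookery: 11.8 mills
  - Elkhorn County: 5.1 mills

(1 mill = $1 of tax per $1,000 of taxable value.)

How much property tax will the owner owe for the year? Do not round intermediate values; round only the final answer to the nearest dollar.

Uncapped assessed value = $1,173,000 × 0.53 = $621,690
Cap limit = $753,000 × 1.04 = $783,120
Taxable assessed value = min($621,690, $783,120) = $621,690 (cap does not bind)
City of Rookery: $621,690 × 0.0118 = $7,335.942
Elkhorn County: $621,690 × 0.0051 = $3,170.619
Total = $10,506.561

$10,507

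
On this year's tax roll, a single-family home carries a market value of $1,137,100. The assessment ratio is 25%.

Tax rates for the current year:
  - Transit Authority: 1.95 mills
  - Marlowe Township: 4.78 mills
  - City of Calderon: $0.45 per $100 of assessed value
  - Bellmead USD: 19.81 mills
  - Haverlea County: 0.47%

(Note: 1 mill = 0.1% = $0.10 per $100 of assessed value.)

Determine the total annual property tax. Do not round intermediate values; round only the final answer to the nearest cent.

$10,159.99

Assessed value = $1,137,100 × 0.25 = $284,275
Transit Authority: $284,275 × 0.00195 = $554.33625
Marlowe Township: $284,275 × 0.00478 = $1,358.8345
City of Calderon: $284,275 × 0.0045 = $1,279.2375
Bellmead USD: $284,275 × 0.01981 = $5,631.48775
Haverlea County: $284,275 × 0.0047 = $1,336.0925
Total = $10,159.9885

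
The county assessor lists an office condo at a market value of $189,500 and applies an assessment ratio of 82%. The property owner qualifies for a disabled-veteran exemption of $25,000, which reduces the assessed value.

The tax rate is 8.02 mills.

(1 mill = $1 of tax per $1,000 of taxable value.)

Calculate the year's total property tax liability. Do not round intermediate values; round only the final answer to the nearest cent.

$1,045.73

Assessed value = $189,500 × 0.82 = $155,390
Taxable value = $155,390 − $25,000 = $130,390
Tax = $130,390 × 0.00802 = $1,045.7278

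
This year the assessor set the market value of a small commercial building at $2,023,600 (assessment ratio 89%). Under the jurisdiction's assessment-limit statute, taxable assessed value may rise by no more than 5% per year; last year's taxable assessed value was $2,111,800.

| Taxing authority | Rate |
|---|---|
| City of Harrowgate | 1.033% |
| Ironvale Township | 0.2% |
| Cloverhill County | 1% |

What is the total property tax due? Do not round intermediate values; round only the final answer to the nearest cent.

Uncapped assessed value = $2,023,600 × 0.89 = $1,801,004
Cap limit = $2,111,800 × 1.05 = $2,217,390
Taxable assessed value = min($1,801,004, $2,217,390) = $1,801,004 (cap does not bind)
City of Harrowgate: $1,801,004 × 0.01033 = $18,604.37132
Ironvale Township: $1,801,004 × 0.002 = $3,602.008
Cloverhill County: $1,801,004 × 0.01 = $18,010.04
Total = $40,216.41932

$40,216.42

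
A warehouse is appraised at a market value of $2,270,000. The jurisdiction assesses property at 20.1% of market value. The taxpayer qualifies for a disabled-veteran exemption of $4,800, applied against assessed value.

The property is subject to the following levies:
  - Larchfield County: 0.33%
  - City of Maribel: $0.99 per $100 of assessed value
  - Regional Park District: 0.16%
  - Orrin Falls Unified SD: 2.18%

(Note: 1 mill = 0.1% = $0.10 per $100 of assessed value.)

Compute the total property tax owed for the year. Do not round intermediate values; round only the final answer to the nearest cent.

Assessed value = $2,270,000 × 0.201 = $456,270
Taxable value = $456,270 − $4,800 = $451,470
Larchfield County: $451,470 × 0.0033 = $1,489.851
City of Maribel: $451,470 × 0.0099 = $4,469.553
Regional Park District: $451,470 × 0.0016 = $722.352
Orrin Falls Unified SD: $451,470 × 0.0218 = $9,842.046
Total = $16,523.802

$16,523.80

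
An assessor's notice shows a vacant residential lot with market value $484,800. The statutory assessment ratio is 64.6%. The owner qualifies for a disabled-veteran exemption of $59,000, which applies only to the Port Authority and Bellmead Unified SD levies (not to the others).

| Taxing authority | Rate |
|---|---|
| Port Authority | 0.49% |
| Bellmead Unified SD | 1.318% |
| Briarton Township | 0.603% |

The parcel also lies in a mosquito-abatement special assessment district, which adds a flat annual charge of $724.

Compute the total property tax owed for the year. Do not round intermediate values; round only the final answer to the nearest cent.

Assessed value = $484,800 × 0.646 = $313,180.8
Port Authority: ($313,180.8 − $59,000) × 0.0049 = $254,180.8 × 0.0049 = $1,245.48592
Bellmead Unified SD: ($313,180.8 − $59,000) × 0.01318 = $254,180.8 × 0.01318 = $3,350.102944
Briarton Township: $313,180.8 × 0.00603 = $1,888.480224
Levies subtotal = $6,484.069088
Total = $6,484.069088 + $724 = $7,208.069088

$7,208.07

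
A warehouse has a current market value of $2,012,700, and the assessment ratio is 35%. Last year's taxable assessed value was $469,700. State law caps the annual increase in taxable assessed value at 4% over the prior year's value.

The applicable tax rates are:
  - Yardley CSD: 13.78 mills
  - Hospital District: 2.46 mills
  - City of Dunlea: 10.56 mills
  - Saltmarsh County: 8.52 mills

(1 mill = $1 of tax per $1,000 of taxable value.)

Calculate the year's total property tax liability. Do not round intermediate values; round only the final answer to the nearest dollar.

$17,253

Uncapped assessed value = $2,012,700 × 0.35 = $704,445
Cap limit = $469,700 × 1.04 = $488,488
Taxable assessed value = min($704,445, $488,488) = $488,488 (cap binds)
Yardley CSD: $488,488 × 0.01378 = $6,731.36464
Hospital District: $488,488 × 0.00246 = $1,201.68048
City of Dunlea: $488,488 × 0.01056 = $5,158.43328
Saltmarsh County: $488,488 × 0.00852 = $4,161.91776
Total = $17,253.39616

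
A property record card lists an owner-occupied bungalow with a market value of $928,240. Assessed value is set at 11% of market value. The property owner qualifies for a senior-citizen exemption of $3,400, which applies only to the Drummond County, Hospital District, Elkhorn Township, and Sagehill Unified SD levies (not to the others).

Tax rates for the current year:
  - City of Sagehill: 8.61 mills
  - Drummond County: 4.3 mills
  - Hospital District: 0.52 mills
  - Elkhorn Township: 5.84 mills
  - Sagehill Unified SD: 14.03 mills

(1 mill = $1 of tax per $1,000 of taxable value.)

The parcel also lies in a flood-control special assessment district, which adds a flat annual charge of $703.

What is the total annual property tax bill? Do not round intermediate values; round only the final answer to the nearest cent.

Assessed value = $928,240 × 0.11 = $102,106.4
City of Sagehill: $102,106.4 × 0.00861 = $879.136104
Drummond County: ($102,106.4 − $3,400) × 0.0043 = $98,706.4 × 0.0043 = $424.43752
Hospital District: ($102,106.4 − $3,400) × 0.00052 = $98,706.4 × 0.00052 = $51.327328
Elkhorn Township: ($102,106.4 − $3,400) × 0.00584 = $98,706.4 × 0.00584 = $576.445376
Sagehill Unified SD: ($102,106.4 − $3,400) × 0.01403 = $98,706.4 × 0.01403 = $1,384.850792
Levies subtotal = $3,316.19712
Total = $3,316.19712 + $703 = $4,019.19712

$4,019.20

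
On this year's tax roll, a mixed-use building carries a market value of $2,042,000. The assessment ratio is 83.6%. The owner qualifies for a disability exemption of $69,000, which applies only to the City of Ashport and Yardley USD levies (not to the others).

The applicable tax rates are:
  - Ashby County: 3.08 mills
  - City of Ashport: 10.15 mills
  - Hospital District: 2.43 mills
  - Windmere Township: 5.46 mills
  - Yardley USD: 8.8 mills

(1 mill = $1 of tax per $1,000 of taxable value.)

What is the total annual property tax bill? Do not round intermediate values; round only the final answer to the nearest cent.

$49,769.24

Assessed value = $2,042,000 × 0.836 = $1,707,112
Ashby County: $1,707,112 × 0.00308 = $5,257.90496
City of Ashport: ($1,707,112 − $69,000) × 0.01015 = $1,638,112 × 0.01015 = $16,626.8368
Hospital District: $1,707,112 × 0.00243 = $4,148.28216
Windmere Township: $1,707,112 × 0.00546 = $9,320.83152
Yardley USD: ($1,707,112 − $69,000) × 0.0088 = $1,638,112 × 0.0088 = $14,415.3856
Total = $49,769.24104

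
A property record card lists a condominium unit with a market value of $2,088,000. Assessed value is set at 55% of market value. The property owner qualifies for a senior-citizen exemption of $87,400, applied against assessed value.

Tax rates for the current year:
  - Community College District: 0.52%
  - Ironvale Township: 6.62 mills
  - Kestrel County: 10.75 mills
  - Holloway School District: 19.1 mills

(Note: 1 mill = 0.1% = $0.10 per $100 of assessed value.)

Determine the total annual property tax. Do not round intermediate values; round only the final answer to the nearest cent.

$44,211.87

Assessed value = $2,088,000 × 0.55 = $1,148,400
Taxable value = $1,148,400 − $87,400 = $1,061,000
Community College District: $1,061,000 × 0.0052 = $5,517.2
Ironvale Township: $1,061,000 × 0.00662 = $7,023.82
Kestrel County: $1,061,000 × 0.01075 = $11,405.75
Holloway School District: $1,061,000 × 0.0191 = $20,265.1
Total = $44,211.87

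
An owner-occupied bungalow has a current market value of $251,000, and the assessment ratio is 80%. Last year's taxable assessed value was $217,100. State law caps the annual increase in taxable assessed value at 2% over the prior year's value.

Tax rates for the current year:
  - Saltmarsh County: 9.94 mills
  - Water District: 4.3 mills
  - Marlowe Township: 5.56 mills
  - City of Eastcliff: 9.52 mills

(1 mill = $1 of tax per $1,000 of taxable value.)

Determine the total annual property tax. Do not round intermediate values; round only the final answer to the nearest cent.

$5,887.46

Uncapped assessed value = $251,000 × 0.8 = $200,800
Cap limit = $217,100 × 1.02 = $221,442
Taxable assessed value = min($200,800, $221,442) = $200,800 (cap does not bind)
Saltmarsh County: $200,800 × 0.00994 = $1,995.952
Water District: $200,800 × 0.0043 = $863.44
Marlowe Township: $200,800 × 0.00556 = $1,116.448
City of Eastcliff: $200,800 × 0.00952 = $1,911.616
Total = $5,887.456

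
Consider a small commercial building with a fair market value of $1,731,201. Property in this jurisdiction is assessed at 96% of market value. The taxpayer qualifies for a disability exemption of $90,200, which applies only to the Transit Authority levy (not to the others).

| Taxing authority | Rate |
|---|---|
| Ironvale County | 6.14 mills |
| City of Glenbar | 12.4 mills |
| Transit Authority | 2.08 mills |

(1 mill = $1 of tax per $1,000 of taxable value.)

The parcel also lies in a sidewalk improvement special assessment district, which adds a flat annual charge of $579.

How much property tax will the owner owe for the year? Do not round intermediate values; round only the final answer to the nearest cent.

$34,660.85

Assessed value = $1,731,201 × 0.96 = $1,661,952.96
Ironvale County: $1,661,952.96 × 0.00614 = $10,204.3911744
City of Glenbar: $1,661,952.96 × 0.0124 = $20,608.216704
Transit Authority: ($1,661,952.96 − $90,200) × 0.00208 = $1,571,752.96 × 0.00208 = $3,269.2461568
Levies subtotal = $34,081.8540352
Total = $34,081.8540352 + $579 = $34,660.8540352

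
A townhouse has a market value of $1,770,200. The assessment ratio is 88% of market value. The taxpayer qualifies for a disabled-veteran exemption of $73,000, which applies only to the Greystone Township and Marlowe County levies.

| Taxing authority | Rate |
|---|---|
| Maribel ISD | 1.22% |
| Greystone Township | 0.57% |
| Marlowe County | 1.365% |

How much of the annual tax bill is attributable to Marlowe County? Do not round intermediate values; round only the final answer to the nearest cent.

Assessed value = $1,770,200 × 0.88 = $1,557,776
Marlowe County taxable value = $1,557,776 − $73,000 = $1,484,776
Marlowe County levy = $1,484,776 × 0.01365 = $20,267.1924

$20,267.19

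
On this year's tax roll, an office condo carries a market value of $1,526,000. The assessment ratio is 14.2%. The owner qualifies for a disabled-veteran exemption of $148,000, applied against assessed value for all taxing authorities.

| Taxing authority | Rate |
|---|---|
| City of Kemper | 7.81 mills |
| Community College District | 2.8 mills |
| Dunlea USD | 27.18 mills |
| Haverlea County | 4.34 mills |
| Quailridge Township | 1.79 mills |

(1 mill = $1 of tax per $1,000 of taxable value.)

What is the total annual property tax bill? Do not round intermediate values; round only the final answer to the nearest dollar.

Assessed value = $1,526,000 × 0.142 = $216,692
Taxable value = $216,692 − $148,000 = $68,692
City of Kemper: $68,692 × 0.00781 = $536.48452
Community College District: $68,692 × 0.0028 = $192.3376
Dunlea USD: $68,692 × 0.02718 = $1,867.04856
Haverlea County: $68,692 × 0.00434 = $298.12328
Quailridge Township: $68,692 × 0.00179 = $122.95868
Total = $536.48452 + $192.3376 + $1,867.04856 + $298.12328 + $122.95868 = $3,016.95264

$3,017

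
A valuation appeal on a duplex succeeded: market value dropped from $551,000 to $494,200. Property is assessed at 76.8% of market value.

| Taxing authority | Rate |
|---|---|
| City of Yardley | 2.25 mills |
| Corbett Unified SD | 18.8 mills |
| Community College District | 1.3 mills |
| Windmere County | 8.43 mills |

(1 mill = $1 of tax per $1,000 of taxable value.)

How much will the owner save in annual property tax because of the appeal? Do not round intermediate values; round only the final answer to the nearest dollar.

Old assessed value = $551,000 × 0.768 = $423,168
New assessed value = $494,200 × 0.768 = $379,545.6
Combined rate = 0.00225 + 0.0188 + 0.0013 + 0.00843 = 0.03078
Old tax = $423,168 × 0.03078 = $13,025.11104
New tax = $379,545.6 × 0.03078 = $11,682.413568
Reduction = $13,025.11104 − $11,682.413568 = $1,342.697472

$1,343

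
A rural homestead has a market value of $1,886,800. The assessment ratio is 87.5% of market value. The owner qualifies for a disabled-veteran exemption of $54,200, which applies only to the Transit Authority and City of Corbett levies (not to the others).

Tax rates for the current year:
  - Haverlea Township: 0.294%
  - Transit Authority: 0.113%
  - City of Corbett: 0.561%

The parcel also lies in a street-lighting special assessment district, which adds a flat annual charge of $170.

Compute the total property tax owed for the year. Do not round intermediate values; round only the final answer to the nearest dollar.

$15,786

Assessed value = $1,886,800 × 0.875 = $1,650,950
Haverlea Township: $1,650,950 × 0.00294 = $4,853.793
Transit Authority: ($1,650,950 − $54,200) × 0.00113 = $1,596,750 × 0.00113 = $1,804.3275
City of Corbett: ($1,650,950 − $54,200) × 0.00561 = $1,596,750 × 0.00561 = $8,957.7675
Levies subtotal = $15,615.888
Total = $15,615.888 + $170 = $15,785.888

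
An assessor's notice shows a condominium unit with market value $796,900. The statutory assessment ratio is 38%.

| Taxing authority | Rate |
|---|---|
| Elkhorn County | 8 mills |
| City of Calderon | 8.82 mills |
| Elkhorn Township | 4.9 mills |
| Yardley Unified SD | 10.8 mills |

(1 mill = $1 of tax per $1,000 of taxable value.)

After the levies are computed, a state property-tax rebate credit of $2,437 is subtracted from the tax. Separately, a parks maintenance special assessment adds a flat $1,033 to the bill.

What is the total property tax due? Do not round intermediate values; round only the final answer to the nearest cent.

$8,443.77

Assessed value = $796,900 × 0.38 = $302,822
Elkhorn County: $302,822 × 0.008 = $2,422.576
City of Calderon: $302,822 × 0.00882 = $2,670.89004
Elkhorn Township: $302,822 × 0.0049 = $1,483.8278
Yardley Unified SD: $302,822 × 0.0108 = $3,270.4776
Levies subtotal = $9,847.77144
After credit = $9,847.77144 − $2,437 = $7,410.77144
Total = $7,410.77144 + $1,033 = $8,443.77144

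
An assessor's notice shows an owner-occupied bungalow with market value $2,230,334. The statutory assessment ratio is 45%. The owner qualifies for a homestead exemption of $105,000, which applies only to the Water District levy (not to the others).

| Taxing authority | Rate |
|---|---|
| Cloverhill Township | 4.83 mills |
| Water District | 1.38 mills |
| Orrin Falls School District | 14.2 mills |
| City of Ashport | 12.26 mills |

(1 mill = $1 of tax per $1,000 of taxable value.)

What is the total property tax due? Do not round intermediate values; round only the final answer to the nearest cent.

$32,644.36

Assessed value = $2,230,334 × 0.45 = $1,003,650.3
Cloverhill Township: $1,003,650.3 × 0.00483 = $4,847.630949
Water District: ($1,003,650.3 − $105,000) × 0.00138 = $898,650.3 × 0.00138 = $1,240.137414
Orrin Falls School District: $1,003,650.3 × 0.0142 = $14,251.83426
City of Ashport: $1,003,650.3 × 0.01226 = $12,304.752678
Total = $32,644.355301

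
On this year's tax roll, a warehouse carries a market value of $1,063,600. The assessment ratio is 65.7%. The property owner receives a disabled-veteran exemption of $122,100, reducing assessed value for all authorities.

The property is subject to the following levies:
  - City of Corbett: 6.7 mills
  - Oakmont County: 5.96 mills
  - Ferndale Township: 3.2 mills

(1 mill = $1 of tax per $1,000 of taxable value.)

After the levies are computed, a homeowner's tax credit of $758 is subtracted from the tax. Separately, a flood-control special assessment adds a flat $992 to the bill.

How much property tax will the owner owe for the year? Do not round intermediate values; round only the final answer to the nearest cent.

Assessed value = $1,063,600 × 0.657 = $698,785.2
Taxable value = $698,785.2 − $122,100 = $576,685.2
City of Corbett: $576,685.2 × 0.0067 = $3,863.79084
Oakmont County: $576,685.2 × 0.00596 = $3,437.043792
Ferndale Township: $576,685.2 × 0.0032 = $1,845.39264
Levies subtotal = $9,146.227272
After credit = $9,146.227272 − $758 = $8,388.227272
Total = $8,388.227272 + $992 = $9,380.227272

$9,380.23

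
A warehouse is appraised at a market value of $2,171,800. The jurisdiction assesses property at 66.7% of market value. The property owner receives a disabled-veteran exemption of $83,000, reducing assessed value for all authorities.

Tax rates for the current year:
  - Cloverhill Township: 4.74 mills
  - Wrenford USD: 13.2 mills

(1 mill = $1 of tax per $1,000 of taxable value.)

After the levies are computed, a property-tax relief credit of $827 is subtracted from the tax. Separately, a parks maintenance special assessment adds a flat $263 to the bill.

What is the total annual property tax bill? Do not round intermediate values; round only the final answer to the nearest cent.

$23,934.70

Assessed value = $2,171,800 × 0.667 = $1,448,590.6
Taxable value = $1,448,590.6 − $83,000 = $1,365,590.6
Cloverhill Township: $1,365,590.6 × 0.00474 = $6,472.899444
Wrenford USD: $1,365,590.6 × 0.0132 = $18,025.79592
Levies subtotal = $24,498.695364
After credit = $24,498.695364 − $827 = $23,671.695364
Total = $23,671.695364 + $263 = $23,934.695364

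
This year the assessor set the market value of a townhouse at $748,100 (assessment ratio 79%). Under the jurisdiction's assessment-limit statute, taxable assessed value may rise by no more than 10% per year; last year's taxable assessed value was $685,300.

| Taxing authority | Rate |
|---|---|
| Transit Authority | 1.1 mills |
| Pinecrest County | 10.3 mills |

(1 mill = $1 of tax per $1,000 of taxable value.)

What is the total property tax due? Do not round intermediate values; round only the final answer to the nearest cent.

Uncapped assessed value = $748,100 × 0.79 = $590,999
Cap limit = $685,300 × 1.1 = $753,830
Taxable assessed value = min($590,999, $753,830) = $590,999 (cap does not bind)
Transit Authority: $590,999 × 0.0011 = $650.0989
Pinecrest County: $590,999 × 0.0103 = $6,087.2897
Total = $6,737.3886

$6,737.39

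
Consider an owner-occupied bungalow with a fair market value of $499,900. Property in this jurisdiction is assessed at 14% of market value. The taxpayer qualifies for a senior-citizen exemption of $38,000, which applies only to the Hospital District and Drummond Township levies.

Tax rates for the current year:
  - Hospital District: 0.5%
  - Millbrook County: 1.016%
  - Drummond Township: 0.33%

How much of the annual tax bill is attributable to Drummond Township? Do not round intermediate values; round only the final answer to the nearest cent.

$105.55

Assessed value = $499,900 × 0.14 = $69,986
Drummond Township taxable value = $69,986 − $38,000 = $31,986
Drummond Township levy = $31,986 × 0.0033 = $105.5538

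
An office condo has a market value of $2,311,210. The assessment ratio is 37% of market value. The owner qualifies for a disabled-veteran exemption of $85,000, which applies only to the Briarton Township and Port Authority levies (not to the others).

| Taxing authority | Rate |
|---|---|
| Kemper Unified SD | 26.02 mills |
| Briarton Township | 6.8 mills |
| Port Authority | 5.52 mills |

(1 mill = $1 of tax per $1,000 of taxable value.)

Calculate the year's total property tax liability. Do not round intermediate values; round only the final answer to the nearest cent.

Assessed value = $2,311,210 × 0.37 = $855,147.7
Kemper Unified SD: $855,147.7 × 0.02602 = $22,250.943154
Briarton Township: ($855,147.7 − $85,000) × 0.0068 = $770,147.7 × 0.0068 = $5,237.00436
Port Authority: ($855,147.7 − $85,000) × 0.00552 = $770,147.7 × 0.00552 = $4,251.215304
Total = $31,739.162818

$31,739.16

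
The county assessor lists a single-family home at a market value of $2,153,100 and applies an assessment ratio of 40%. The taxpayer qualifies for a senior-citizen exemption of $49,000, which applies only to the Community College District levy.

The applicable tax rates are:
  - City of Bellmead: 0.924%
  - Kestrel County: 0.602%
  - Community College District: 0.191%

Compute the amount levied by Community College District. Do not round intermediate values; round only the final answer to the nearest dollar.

$1,551

Assessed value = $2,153,100 × 0.4 = $861,240
Community College District taxable value = $861,240 − $49,000 = $812,240
Community College District levy = $812,240 × 0.00191 = $1,551.3784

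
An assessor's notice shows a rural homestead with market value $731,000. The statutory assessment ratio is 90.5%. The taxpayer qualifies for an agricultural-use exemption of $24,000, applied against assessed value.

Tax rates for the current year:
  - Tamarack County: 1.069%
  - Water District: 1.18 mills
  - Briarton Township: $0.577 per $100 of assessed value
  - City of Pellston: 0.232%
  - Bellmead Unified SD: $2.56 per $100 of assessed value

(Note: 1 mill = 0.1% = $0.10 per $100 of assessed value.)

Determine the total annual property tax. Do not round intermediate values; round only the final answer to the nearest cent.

$29,047.01

Assessed value = $731,000 × 0.905 = $661,555
Taxable value = $661,555 − $24,000 = $637,555
Tamarack County: $637,555 × 0.01069 = $6,815.46295
Water District: $637,555 × 0.00118 = $752.3149
Briarton Township: $637,555 × 0.00577 = $3,678.69235
City of Pellston: $637,555 × 0.00232 = $1,479.1276
Bellmead Unified SD: $637,555 × 0.0256 = $16,321.408
Total = $29,047.0058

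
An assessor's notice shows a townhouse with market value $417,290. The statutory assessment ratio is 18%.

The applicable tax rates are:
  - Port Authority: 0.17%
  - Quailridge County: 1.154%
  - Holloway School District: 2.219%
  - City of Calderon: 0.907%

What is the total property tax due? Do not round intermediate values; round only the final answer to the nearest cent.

$3,342.49

Assessed value = $417,290 × 0.18 = $75,112.2
Port Authority: $75,112.2 × 0.0017 = $127.69074
Quailridge County: $75,112.2 × 0.01154 = $866.794788
Holloway School District: $75,112.2 × 0.02219 = $1,666.739718
City of Calderon: $75,112.2 × 0.00907 = $681.267654
Total = $127.69074 + $866.794788 + $1,666.739718 + $681.267654 = $3,342.4929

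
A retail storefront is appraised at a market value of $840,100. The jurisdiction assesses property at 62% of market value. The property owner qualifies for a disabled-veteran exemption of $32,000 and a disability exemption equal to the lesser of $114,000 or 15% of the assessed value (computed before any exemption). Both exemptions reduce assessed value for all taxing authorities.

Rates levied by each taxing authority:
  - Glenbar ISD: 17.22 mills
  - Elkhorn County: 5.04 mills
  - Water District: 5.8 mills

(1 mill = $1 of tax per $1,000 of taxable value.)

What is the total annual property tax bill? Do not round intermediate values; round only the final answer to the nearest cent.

Assessed value = $840,100 × 0.62 = $520,862
Disability exemption = min($114,000, 15% × $520,862) = min($114,000, $78,129.3) = $78,129.3 (percentage binds)
Taxable value = $520,862 − $32,000 − $78,129.3 = $410,732.7
Glenbar ISD: $410,732.7 × 0.01722 = $7,072.817094
Elkhorn County: $410,732.7 × 0.00504 = $2,070.092808
Water District: $410,732.7 × 0.0058 = $2,382.24966
Total = $11,525.159562

$11,525.16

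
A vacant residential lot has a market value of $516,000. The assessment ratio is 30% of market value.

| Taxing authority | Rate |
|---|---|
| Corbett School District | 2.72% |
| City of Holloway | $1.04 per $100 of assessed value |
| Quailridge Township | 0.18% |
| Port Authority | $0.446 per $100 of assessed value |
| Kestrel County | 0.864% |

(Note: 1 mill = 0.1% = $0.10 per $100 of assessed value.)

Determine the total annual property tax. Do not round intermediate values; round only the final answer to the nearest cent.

$8,127.00

Assessed value = $516,000 × 0.3 = $154,800
Corbett School District: $154,800 × 0.0272 = $4,210.56
City of Holloway: $154,800 × 0.0104 = $1,609.92
Quailridge Township: $154,800 × 0.0018 = $278.64
Port Authority: $154,800 × 0.00446 = $690.408
Kestrel County: $154,800 × 0.00864 = $1,337.472
Total = $8,127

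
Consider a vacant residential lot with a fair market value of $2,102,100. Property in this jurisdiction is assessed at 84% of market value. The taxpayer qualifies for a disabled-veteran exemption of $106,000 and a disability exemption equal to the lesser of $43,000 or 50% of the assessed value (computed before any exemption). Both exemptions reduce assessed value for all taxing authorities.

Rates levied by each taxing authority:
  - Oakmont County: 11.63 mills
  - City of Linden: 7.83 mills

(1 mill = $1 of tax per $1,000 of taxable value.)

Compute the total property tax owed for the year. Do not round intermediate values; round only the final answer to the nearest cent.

Assessed value = $2,102,100 × 0.84 = $1,765,764
Disability exemption = min($43,000, 50% × $1,765,764) = min($43,000, $882,882) = $43,000 (dollar cap binds)
Taxable value = $1,765,764 − $106,000 − $43,000 = $1,616,764
Oakmont County: $1,616,764 × 0.01163 = $18,802.96532
City of Linden: $1,616,764 × 0.00783 = $12,659.26212
Total = $31,462.22744

$31,462.23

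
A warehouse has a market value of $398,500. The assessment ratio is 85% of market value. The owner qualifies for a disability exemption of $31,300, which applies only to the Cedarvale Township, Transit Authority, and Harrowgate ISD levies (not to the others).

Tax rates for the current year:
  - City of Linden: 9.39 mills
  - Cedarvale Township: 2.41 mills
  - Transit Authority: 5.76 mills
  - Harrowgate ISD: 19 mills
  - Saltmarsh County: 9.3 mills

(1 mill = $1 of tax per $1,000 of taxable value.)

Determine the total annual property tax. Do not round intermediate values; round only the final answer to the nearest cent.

Assessed value = $398,500 × 0.85 = $338,725
City of Linden: $338,725 × 0.00939 = $3,180.62775
Cedarvale Township: ($338,725 − $31,300) × 0.00241 = $307,425 × 0.00241 = $740.89425
Transit Authority: ($338,725 − $31,300) × 0.00576 = $307,425 × 0.00576 = $1,770.768
Harrowgate ISD: ($338,725 − $31,300) × 0.019 = $307,425 × 0.019 = $5,841.075
Saltmarsh County: $338,725 × 0.0093 = $3,150.1425
Total = $14,683.5075

$14,683.51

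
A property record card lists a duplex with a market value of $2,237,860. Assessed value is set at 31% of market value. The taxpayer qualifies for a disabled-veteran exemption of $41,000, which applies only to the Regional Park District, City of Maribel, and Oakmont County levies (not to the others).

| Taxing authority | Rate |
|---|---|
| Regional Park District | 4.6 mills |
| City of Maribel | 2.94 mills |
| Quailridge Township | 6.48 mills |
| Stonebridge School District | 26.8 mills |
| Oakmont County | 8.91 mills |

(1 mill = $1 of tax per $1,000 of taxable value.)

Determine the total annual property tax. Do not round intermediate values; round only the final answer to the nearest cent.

Assessed value = $2,237,860 × 0.31 = $693,736.6
Regional Park District: ($693,736.6 − $41,000) × 0.0046 = $652,736.6 × 0.0046 = $3,002.58836
City of Maribel: ($693,736.6 − $41,000) × 0.00294 = $652,736.6 × 0.00294 = $1,919.045604
Quailridge Township: $693,736.6 × 0.00648 = $4,495.413168
Stonebridge School District: $693,736.6 × 0.0268 = $18,592.14088
Oakmont County: ($693,736.6 − $41,000) × 0.00891 = $652,736.6 × 0.00891 = $5,815.883106
Total = $33,825.071118

$33,825.07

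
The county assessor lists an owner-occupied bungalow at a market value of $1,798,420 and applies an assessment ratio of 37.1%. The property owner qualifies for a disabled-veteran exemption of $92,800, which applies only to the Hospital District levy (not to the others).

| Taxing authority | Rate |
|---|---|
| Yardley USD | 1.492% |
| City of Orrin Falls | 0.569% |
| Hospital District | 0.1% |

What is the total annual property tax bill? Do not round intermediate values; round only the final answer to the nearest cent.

Assessed value = $1,798,420 × 0.371 = $667,213.82
Yardley USD: $667,213.82 × 0.01492 = $9,954.8301944
City of Orrin Falls: $667,213.82 × 0.00569 = $3,796.4466358
Hospital District: ($667,213.82 − $92,800) × 0.001 = $574,413.82 × 0.001 = $574.41382
Total = $14,325.6906502

$14,325.69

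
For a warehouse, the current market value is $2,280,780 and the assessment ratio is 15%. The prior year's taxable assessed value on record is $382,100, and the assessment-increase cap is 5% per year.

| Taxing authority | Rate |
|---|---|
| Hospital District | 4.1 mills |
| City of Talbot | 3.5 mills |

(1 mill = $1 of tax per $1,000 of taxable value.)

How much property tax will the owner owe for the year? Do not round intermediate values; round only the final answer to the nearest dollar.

$2,600

Uncapped assessed value = $2,280,780 × 0.15 = $342,117
Cap limit = $382,100 × 1.05 = $401,205
Taxable assessed value = min($342,117, $401,205) = $342,117 (cap does not bind)
Hospital District: $342,117 × 0.0041 = $1,402.6797
City of Talbot: $342,117 × 0.0035 = $1,197.4095
Total = $2,600.0892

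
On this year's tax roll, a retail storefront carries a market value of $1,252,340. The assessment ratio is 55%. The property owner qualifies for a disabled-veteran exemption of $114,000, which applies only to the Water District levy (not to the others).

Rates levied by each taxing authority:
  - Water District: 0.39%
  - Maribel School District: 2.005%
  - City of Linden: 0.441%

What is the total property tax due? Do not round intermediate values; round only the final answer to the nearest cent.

$19,089.40

Assessed value = $1,252,340 × 0.55 = $688,787
Water District: ($688,787 − $114,000) × 0.0039 = $574,787 × 0.0039 = $2,241.6693
Maribel School District: $688,787 × 0.02005 = $13,810.17935
City of Linden: $688,787 × 0.00441 = $3,037.55067
Total = $19,089.39932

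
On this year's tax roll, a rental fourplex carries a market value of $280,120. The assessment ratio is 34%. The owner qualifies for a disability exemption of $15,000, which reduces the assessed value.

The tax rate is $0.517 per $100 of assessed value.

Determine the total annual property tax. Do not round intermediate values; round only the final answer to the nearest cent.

$414.84

Assessed value = $280,120 × 0.34 = $95,240.8
Taxable value = $95,240.8 − $15,000 = $80,240.8
Tax = $80,240.8 × 0.00517 = $414.844936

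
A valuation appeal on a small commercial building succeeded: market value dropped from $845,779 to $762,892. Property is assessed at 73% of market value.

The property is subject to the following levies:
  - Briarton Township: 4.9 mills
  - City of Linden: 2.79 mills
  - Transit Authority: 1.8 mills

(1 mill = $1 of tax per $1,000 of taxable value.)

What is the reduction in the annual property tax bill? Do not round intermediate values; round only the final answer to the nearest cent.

$574.22

Old assessed value = $845,779 × 0.73 = $617,418.67
New assessed value = $762,892 × 0.73 = $556,911.16
Combined rate = 0.0049 + 0.00279 + 0.0018 = 0.00949
Old tax = $617,418.67 × 0.00949 = $5,859.3031783
New tax = $556,911.16 × 0.00949 = $5,285.0869084
Reduction = $5,859.3031783 − $5,285.0869084 = $574.2162699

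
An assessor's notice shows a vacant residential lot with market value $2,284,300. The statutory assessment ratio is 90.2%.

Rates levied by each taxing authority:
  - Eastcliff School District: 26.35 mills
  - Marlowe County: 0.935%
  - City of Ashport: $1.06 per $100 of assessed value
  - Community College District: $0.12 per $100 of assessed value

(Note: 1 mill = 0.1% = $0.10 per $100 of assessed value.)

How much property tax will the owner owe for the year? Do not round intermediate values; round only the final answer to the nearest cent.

$97,870.83

Assessed value = $2,284,300 × 0.902 = $2,060,438.6
Eastcliff School District: $2,060,438.6 × 0.02635 = $54,292.55711
Marlowe County: $2,060,438.6 × 0.00935 = $19,265.10091
City of Ashport: $2,060,438.6 × 0.0106 = $21,840.64916
Community College District: $2,060,438.6 × 0.0012 = $2,472.52632
Total = $97,870.8335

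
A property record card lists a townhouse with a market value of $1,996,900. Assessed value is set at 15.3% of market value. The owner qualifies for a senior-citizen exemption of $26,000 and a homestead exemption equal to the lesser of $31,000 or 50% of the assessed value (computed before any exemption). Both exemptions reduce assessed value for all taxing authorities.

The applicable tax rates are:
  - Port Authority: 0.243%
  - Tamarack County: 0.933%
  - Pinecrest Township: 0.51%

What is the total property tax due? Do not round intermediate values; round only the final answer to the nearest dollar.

Assessed value = $1,996,900 × 0.153 = $305,525.7
Homestead exemption = min($31,000, 50% × $305,525.7) = min($31,000, $152,762.85) = $31,000 (dollar cap binds)
Taxable value = $305,525.7 − $26,000 − $31,000 = $248,525.7
Port Authority: $248,525.7 × 0.00243 = $603.917451
Tamarack County: $248,525.7 × 0.00933 = $2,318.744781
Pinecrest Township: $248,525.7 × 0.0051 = $1,267.48107
Total = $4,190.143302

$4,190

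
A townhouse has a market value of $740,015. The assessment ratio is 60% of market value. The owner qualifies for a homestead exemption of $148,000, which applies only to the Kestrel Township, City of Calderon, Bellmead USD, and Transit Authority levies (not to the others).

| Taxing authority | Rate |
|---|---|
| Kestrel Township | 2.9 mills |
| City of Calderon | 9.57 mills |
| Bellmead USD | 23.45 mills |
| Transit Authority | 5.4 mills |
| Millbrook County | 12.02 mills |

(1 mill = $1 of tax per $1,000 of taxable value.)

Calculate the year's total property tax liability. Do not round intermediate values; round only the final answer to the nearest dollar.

Assessed value = $740,015 × 0.6 = $444,009
Kestrel Township: ($444,009 − $148,000) × 0.0029 = $296,009 × 0.0029 = $858.4261
City of Calderon: ($444,009 − $148,000) × 0.00957 = $296,009 × 0.00957 = $2,832.80613
Bellmead USD: ($444,009 − $148,000) × 0.02345 = $296,009 × 0.02345 = $6,941.41105
Transit Authority: ($444,009 − $148,000) × 0.0054 = $296,009 × 0.0054 = $1,598.4486
Millbrook County: $444,009 × 0.01202 = $5,336.98818
Total = $17,568.08006

$17,568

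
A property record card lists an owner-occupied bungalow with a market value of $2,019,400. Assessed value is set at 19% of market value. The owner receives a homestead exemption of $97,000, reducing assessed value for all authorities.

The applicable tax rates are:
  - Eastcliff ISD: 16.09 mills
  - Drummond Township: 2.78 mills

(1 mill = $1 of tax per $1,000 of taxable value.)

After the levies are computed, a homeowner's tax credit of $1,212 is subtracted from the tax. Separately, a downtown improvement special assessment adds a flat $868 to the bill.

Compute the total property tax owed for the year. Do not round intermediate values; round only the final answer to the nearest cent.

$5,065.76

Assessed value = $2,019,400 × 0.19 = $383,686
Taxable value = $383,686 − $97,000 = $286,686
Eastcliff ISD: $286,686 × 0.01609 = $4,612.77774
Drummond Township: $286,686 × 0.00278 = $796.98708
Levies subtotal = $5,409.76482
After credit = $5,409.76482 − $1,212 = $4,197.76482
Total = $4,197.76482 + $868 = $5,065.76482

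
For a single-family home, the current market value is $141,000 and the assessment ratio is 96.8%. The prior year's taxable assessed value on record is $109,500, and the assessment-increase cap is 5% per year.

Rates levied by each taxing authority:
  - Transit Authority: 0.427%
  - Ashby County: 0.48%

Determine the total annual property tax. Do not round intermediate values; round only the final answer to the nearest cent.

Uncapped assessed value = $141,000 × 0.968 = $136,488
Cap limit = $109,500 × 1.05 = $114,975
Taxable assessed value = min($136,488, $114,975) = $114,975 (cap binds)
Transit Authority: $114,975 × 0.00427 = $490.94325
Ashby County: $114,975 × 0.0048 = $551.88
Total = $1,042.82325

$1,042.82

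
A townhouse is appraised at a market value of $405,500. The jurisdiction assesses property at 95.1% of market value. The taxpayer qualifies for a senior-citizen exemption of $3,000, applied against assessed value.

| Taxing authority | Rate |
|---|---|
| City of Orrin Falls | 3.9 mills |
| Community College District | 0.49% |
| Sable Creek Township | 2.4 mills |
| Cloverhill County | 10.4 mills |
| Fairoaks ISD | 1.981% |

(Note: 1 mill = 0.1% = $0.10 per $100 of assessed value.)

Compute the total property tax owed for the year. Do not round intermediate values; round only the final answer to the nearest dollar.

Assessed value = $405,500 × 0.951 = $385,630.5
Taxable value = $385,630.5 − $3,000 = $382,630.5
City of Orrin Falls: $382,630.5 × 0.0039 = $1,492.25895
Community College District: $382,630.5 × 0.0049 = $1,874.88945
Sable Creek Township: $382,630.5 × 0.0024 = $918.3132
Cloverhill County: $382,630.5 × 0.0104 = $3,979.3572
Fairoaks ISD: $382,630.5 × 0.01981 = $7,579.910205
Total = $15,844.729005

$15,845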